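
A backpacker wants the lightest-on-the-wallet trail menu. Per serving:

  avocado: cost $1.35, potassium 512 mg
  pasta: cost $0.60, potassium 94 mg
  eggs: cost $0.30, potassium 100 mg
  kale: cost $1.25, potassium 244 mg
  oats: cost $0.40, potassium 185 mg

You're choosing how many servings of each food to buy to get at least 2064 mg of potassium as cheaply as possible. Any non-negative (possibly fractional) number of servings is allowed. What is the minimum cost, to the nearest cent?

$4.46

Cost per mg of potassium: oats $0.0022, avocado $0.0026, eggs $0.0030, kale $0.0051, pasta $0.0064.
With no serving limits, use only oats: 2064 mg / 185 mg = 11.16 servings × $0.40 = $4.46.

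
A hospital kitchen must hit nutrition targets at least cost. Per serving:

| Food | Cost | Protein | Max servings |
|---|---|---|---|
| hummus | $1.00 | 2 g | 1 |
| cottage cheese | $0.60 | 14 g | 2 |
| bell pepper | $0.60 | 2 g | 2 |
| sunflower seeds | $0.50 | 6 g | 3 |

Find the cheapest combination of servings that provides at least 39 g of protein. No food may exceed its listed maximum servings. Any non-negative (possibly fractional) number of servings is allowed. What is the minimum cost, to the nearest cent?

$2.12

Cost per g of protein: cottage cheese $0.0429, sunflower seeds $0.0833, bell pepper $0.3000, hummus $0.5000.
Take 2 servings of cottage cheese: +28.0 g protein for $1.20 (total $1.20, still need 11.0 g).
Take 1.833 servings of sunflower seeds: +11.0 g protein for $0.92 (total $2.12, still need 0.0 g).
Greedy by cheapest-per-g is optimal for a single linear constraint, so the minimum cost is $2.12.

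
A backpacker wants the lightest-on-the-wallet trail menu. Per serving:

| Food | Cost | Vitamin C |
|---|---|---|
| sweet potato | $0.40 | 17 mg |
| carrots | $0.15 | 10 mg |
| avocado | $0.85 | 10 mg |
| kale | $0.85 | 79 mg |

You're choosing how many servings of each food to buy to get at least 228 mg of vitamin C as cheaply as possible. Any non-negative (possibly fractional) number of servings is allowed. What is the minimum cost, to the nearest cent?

Cost per mg of vitamin C: kale $0.0108, carrots $0.0150, sweet potato $0.0235, avocado $0.0850.
With no serving limits, use only kale: 228 mg / 79 mg = 2.886 servings × $0.85 = $2.45.

$2.45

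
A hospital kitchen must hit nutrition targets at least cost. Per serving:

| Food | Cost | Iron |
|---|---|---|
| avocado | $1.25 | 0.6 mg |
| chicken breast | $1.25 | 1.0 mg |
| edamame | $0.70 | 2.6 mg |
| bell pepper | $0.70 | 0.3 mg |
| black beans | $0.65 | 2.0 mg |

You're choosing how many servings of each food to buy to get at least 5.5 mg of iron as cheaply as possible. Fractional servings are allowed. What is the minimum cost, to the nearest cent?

Cost per mg of iron: edamame $0.2692, black beans $0.3250, chicken breast $1.2500, avocado $2.0833, bell pepper $2.3333.
With no serving limits, use only edamame: 5.5 mg / 2.6 mg = 2.115 servings × $0.70 = $1.48.

$1.48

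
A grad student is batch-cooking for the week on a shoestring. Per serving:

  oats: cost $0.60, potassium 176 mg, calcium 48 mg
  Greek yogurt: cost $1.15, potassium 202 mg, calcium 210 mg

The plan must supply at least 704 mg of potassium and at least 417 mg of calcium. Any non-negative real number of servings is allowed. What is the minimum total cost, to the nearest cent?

A basic optimal solution has at most two foods positive. Try each food alone and each pair with both targets met exactly.
oats only: max(704/176, 417/48) = 8.688 servings → $5.21.
Greek yogurt only: max(704/202, 417/210) = 3.485 servings → $4.01.
oats + Greek yogurt with both tight: 2.333 servings and 1.452 servings → $3.07.
The minimum over all feasible corners is $3.07.

$3.07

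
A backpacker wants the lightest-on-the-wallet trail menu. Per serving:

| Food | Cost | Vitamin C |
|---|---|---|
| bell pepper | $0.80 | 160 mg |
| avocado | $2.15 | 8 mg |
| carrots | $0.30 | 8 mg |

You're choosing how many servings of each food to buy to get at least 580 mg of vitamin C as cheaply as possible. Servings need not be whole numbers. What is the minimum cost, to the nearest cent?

$2.90

Cost per mg of vitamin C: bell pepper $0.0050, carrots $0.0375, avocado $0.2687.
With no serving limits, use only bell pepper: 580 mg / 160 mg = 3.625 servings × $0.80 = $2.90.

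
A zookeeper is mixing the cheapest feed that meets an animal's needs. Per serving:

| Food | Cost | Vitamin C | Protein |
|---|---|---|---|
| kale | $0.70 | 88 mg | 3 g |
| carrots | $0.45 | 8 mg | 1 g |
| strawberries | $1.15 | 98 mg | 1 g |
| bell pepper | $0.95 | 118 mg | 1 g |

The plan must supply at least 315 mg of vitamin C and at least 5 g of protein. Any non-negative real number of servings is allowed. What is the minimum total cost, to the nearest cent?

$2.51

Two binding constraints pin down two serving amounts, so the optimal mix uses at most two foods. The candidates are each food alone (scaled to the tighter of vitamin C/protein) and each pair with both constraints tight.
kale only: max(315/88, 5/3) = 3.58 servings → $2.51.
carrots only: max(315/8, 5/1) = 39.38 servings → $17.72.
strawberries only: max(315/98, 5/1) = 5 servings → $5.75.
bell pepper only: max(315/118, 5/1) = 5 servings → $4.75.
kale + carrots with both targets exact would need a negative amount; discard.
kale + strawberries with both tight: 0.8495 servings and 2.451 servings → $3.41.
kale + bell pepper with both tight: 1.034 servings and 1.898 servings → $2.53.
carrots + strawberries with both tight: 1.944 servings and 3.056 servings → $4.39.
carrots + bell pepper with both tight: 2.5 servings and 2.5 servings → $3.50.
strawberries + bell pepper with both targets exact would need a negative amount; discard.
Cheapest feasible corner: $2.51.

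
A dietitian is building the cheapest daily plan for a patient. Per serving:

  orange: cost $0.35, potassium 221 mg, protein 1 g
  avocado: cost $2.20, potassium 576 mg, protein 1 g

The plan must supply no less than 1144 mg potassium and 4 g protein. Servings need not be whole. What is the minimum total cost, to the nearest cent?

Compare the cost at each extreme point of the feasible region.
orange only: max(1144/221, 4/1) = 5.176 servings → $1.81.
avocado only: max(1144/576, 4/1) = 4 servings → $8.80.
orange + avocado with both tight: 3.268 servings and 0.7324 servings → $2.75.
The minimum over all feasible corners is $1.81.

$1.81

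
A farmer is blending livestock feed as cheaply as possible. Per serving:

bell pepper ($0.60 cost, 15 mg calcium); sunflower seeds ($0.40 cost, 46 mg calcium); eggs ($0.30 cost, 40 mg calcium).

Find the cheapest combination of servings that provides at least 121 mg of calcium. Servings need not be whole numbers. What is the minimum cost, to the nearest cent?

Cost per mg of calcium: eggs $0.0075, sunflower seeds $0.0087, bell pepper $0.0400.
With no serving limits, use only eggs: 121 mg / 40 mg = 3.025 servings × $0.30 = $0.91.

$0.91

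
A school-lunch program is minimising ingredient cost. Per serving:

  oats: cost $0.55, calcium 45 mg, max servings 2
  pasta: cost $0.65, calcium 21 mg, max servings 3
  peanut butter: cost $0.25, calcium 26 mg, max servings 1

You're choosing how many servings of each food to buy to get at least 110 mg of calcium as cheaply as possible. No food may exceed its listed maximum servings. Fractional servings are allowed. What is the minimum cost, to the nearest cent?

$1.28

Cost per mg of calcium: peanut butter $0.0096, oats $0.0122, pasta $0.0310.
Take 1 serving of peanut butter: +26.0 mg calcium for $0.25 (total $0.25, still need 84.0 mg).
Take 1.867 servings of oats: +84.0 mg calcium for $1.03 (total $1.28, still need 0.0 mg).
Filling from the cheapest source first is optimal under one linear minimum: $1.28.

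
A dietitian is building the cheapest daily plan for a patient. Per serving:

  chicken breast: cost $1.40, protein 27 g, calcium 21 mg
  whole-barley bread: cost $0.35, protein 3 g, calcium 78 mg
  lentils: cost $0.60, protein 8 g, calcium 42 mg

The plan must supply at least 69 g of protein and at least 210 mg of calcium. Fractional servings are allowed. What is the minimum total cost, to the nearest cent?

At the optimum either one food covers both requirements or two foods hit both targets exactly; no other combination can be cheaper.
chicken breast only: max(69/27, 210/21) = 10 servings → $14.00.
whole-barley bread only: max(69/3, 210/78) = 23 servings → $8.05.
lentils only: max(69/8, 210/42) = 8.625 servings → $5.17.
chicken breast + whole-barley bread with both tight: 2.326 servings and 2.066 servings → $3.98.
chicken breast + lentils with both tight: 1.261 servings and 4.37 servings → $4.39.
whole-barley bread + lentils: intersection lies outside the first quadrant.
So the least-cost plan costs $3.98.

$3.98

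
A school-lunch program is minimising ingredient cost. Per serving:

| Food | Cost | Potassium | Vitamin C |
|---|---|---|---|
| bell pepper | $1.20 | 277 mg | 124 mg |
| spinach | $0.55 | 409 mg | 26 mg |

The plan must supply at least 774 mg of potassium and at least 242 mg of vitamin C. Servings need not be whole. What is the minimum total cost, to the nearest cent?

$2.54

Minimising a linear cost over {potassium ≥ 774, vitamin C ≥ 242, servings ≥ 0} — the optimum is at a vertex, using one or two foods.
bell pepper only: max(774/277, 242/124) = 2.794 servings → $3.35.
spinach only: max(774/409, 242/26) = 9.308 servings → $5.12.
bell pepper + spinach with both tight: 1.812 servings and 0.6651 servings → $2.54.
The minimum over all feasible corners is $2.54.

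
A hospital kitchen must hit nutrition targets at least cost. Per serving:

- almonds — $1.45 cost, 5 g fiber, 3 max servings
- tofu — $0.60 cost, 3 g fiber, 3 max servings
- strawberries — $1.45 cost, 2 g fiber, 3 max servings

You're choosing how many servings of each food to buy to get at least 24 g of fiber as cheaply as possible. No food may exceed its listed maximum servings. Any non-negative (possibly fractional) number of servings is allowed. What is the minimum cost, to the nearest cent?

Cost per g of fiber: tofu $0.2000, almonds $0.2900, strawberries $0.7250.
Take 3 servings of tofu: +9.0 g fiber for $1.80 (total $1.80, still need 15.0 g).
Take 3 servings of almonds: +15.0 g fiber for $4.35 (total $6.15, still need 0.0 g).
Greedy by cheapest-per-g is optimal for a single linear constraint, so the minimum cost is $6.15.

$6.15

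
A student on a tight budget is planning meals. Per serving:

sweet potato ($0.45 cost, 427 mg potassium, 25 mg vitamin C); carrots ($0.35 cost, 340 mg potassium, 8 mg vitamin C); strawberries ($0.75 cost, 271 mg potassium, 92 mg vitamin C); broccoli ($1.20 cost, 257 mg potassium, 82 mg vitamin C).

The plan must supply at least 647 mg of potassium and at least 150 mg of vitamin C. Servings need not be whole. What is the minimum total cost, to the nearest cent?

$1.37

The cheapest plan sits at a corner of the feasible region — with two constraints it uses at most two foods.
sweet potato only: max(647/427, 150/25) = 6 servings → $2.70.
carrots only: max(647/340, 150/8) = 18.75 servings → $6.56.
strawberries only: max(647/271, 150/92) = 2.387 servings → $1.79.
broccoli only: max(647/257, 150/82) = 2.518 servings → $3.02.
sweet potato + carrots: the both-tight solution has a negative serving — not a feasible corner.
sweet potato + strawberries with both tight: 0.5806 servings and 1.473 servings → $1.37.
sweet potato + broccoli with both tight: 0.5073 servings and 1.675 servings → $2.24.
carrots + strawberries with both tight: 0.6483 servings and 1.574 servings → $1.41.
carrots + broccoli with both tight: 0.5616 servings and 1.774 servings → $2.33.
strawberries + broccoli with both targets exact would need a negative amount; discard.
The minimum over all feasible corners is $1.37.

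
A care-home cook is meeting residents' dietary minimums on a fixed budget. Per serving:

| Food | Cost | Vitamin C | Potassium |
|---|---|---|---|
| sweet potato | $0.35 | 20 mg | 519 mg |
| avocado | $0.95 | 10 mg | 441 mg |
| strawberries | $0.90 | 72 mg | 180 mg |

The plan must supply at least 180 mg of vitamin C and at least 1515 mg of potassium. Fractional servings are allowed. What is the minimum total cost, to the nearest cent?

$2.48

This is a tiny linear program; its minimum lies at a vertex of the feasible set. List the vertices and price them.
sweet potato only: max(180/20, 1515/519) = 9 servings → $3.15.
avocado only: max(180/10, 1515/441) = 18 servings → $17.10.
strawberries only: max(180/72, 1515/180) = 8.417 servings → $7.58.
sweet potato + avocado with both targets exact would need a negative amount; discard.
sweet potato + strawberries with both tight: 2.271 servings and 1.869 servings → $2.48.
avocado + strawberries with both tight: 2.56 servings and 2.144 servings → $4.36.
The minimum over all feasible corners is $2.48.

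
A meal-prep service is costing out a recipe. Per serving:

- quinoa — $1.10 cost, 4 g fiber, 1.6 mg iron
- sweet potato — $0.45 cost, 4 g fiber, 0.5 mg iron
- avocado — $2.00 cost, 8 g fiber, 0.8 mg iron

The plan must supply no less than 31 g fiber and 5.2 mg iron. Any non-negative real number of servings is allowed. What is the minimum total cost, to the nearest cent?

For a min-cost LP with two ≥-constraints, a basic feasible solution has at most two positive variables.
quinoa only: max(31/4, 5.2/1.6) = 7.75 servings → $8.53.
sweet potato only: max(31/4, 5.2/0.5) = 10.4 servings → $4.68.
avocado only: max(31/8, 5.2/0.8) = 6.5 servings → $13.00.
quinoa + sweet potato with both tight: 1.205 servings and 6.545 servings → $4.27.
quinoa + avocado with both tight: 1.75 servings and 3 servings → $7.92.
sweet potato + avocado with both targets exact would need a negative amount; discard.
The minimum over all feasible corners is $4.27.

$4.27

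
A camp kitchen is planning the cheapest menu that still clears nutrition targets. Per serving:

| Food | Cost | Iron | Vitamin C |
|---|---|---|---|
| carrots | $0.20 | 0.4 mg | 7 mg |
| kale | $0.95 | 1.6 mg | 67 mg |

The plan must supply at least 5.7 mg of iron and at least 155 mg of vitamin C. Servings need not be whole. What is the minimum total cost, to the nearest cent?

At the optimum either one food covers both requirements or two foods hit both targets exactly; no other combination can be cheaper.
carrots only: max(5.7/0.4, 155/7) = 22.14 servings → $4.43.
kale only: max(5.7/1.6, 155/67) = 3.562 servings → $3.38.
carrots + kale with both tight: 8.583 servings and 1.417 servings → $3.06.
The minimum over all feasible corners is $3.06.

$3.06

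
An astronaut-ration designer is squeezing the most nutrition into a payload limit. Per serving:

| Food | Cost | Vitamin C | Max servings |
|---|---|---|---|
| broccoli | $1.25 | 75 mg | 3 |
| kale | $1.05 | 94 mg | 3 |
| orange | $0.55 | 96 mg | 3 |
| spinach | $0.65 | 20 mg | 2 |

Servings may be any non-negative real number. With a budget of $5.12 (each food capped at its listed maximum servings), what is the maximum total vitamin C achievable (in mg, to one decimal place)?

Vitamin C per dollar: orange 174.5, kale 89.52, broccoli 60, spinach 30.77.
Take 3 servings of orange: spends $1.65, +288.0 mg vitamin C (running total 288.0 mg).
Take 3 servings of kale: spends $3.15, +282.0 mg vitamin C (running total 570.0 mg).
Take 0.256 servings of broccoli: spends $0.32, +19.2 mg vitamin C (running total 589.2 mg).
Filling greedily by vitamin C-per-dollar is optimal for one linear limit, giving 589.2 mg.

589.2 mg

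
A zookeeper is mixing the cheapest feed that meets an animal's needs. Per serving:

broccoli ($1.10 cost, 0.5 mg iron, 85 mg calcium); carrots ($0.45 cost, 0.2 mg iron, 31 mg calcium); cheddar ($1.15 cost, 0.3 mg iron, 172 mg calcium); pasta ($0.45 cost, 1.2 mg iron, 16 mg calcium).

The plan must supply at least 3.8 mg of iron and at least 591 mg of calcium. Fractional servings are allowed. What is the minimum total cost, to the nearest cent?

$4.76

Two binding constraints pin down two serving amounts, so the optimal mix uses at most two foods. The candidates are each food alone (scaled to the tighter of iron/calcium) and each pair with both constraints tight.
broccoli only: max(3.8/0.5, 591/85) = 7.6 servings → $8.36.
carrots only: max(3.8/0.2, 591/31) = 19.06 servings → $8.58.
cheddar only: max(3.8/0.3, 591/172) = 12.67 servings → $14.57.
pasta only: max(3.8/1.2, 591/16) = 36.94 servings → $16.62.
broccoli + carrots with both tight: 0.2667 servings and 18.33 servings → $8.54.
broccoli + cheddar: intersection lies outside the first quadrant.
broccoli + pasta with both tight: 6.898 servings and 0.2926 servings → $7.72.
carrots + cheddar with both tight: 18.98 servings and 0.01594 servings → $8.56.
carrots + pasta: the both-tight solution has a negative serving — not a feasible corner.
cheddar + pasta with both tight: 3.216 servings and 2.363 servings → $4.76.
Cheapest feasible corner: $4.76.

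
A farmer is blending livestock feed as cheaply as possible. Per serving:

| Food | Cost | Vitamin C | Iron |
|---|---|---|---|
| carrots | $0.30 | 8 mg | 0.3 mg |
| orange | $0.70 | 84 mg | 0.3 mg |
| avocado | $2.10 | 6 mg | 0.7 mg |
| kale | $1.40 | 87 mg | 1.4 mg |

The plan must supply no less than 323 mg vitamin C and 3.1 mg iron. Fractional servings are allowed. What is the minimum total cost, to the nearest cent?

For a min-cost LP with two ≥-constraints, a basic feasible solution has at most two positive variables.
carrots only: max(323/8, 3.1/0.3) = 40.38 servings → $12.11.
orange only: max(323/84, 3.1/0.3) = 10.33 servings → $7.23.
avocado only: max(323/6, 3.1/0.7) = 53.83 servings → $113.05.
kale only: max(323/87, 3.1/1.4) = 3.713 servings → $5.20.
carrots + orange with both tight: 7.171 servings and 3.162 servings → $4.36.
carrots + avocado: intersection lies outside the first quadrant.
carrots + kale with both targets exact would need a negative amount; discard.
orange + avocado with both tight: 3.64 servings and 2.868 servings → $8.57.
orange + kale with both tight: 1.995 servings and 1.787 servings → $3.90.
avocado + kale: intersection lies outside the first quadrant.
The minimum over all feasible corners is $3.90.

$3.90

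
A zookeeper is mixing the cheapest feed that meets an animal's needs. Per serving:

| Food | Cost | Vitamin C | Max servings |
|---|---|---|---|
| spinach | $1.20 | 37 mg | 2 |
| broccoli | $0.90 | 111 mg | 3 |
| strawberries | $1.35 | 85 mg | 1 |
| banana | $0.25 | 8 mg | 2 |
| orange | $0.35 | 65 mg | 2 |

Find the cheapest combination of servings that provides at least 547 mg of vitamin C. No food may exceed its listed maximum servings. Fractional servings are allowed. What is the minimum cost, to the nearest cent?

$4.73

Cost per mg of vitamin C: orange $0.0054, broccoli $0.0081, strawberries $0.0159, banana $0.0312, spinach $0.0324.
Take 2 servings of orange: +130.0 mg vitamin C for $0.70 (total $0.70, still need 417.0 mg).
Take 3 servings of broccoli: +333.0 mg vitamin C for $2.70 (total $3.40, still need 84.0 mg).
Take 0.9882 servings of strawberries: +84.0 mg vitamin C for $1.33 (total $4.73, still need 0.0 mg).
Filling from the cheapest source first is optimal under one linear minimum: $4.73.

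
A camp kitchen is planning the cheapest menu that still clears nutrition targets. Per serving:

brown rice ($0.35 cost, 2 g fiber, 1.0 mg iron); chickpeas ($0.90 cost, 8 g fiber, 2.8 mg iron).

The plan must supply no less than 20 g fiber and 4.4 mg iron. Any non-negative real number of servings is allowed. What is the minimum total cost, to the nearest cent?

$2.25

A basic optimal solution has at most two foods positive. Try each food alone and each pair with both targets met exactly.
brown rice only: max(20/2, 4.4/1.0) = 10 servings → $3.50.
chickpeas only: max(20/8, 4.4/2.8) = 2.5 servings → $2.25.
brown rice + chickpeas: the both-tight solution has a negative serving — not a feasible corner.
So the least-cost plan costs $2.25.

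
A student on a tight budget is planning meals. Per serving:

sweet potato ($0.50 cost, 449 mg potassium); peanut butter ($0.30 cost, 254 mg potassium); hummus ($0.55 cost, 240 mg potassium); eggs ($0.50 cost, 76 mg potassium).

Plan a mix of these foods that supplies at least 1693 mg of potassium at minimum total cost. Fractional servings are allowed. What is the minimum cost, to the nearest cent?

$1.89

Cost per mg of potassium: sweet potato $0.0011, peanut butter $0.0012, hummus $0.0023, eggs $0.0066.
With no serving limits, use only sweet potato: 1693 mg / 449 mg = 3.771 servings × $0.50 = $1.89.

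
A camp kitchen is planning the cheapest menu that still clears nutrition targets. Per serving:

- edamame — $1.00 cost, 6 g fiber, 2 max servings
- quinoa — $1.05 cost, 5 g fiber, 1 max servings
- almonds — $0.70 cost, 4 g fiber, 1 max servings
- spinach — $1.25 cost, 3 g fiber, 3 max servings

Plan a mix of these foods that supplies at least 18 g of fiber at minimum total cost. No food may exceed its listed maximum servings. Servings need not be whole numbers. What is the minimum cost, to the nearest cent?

Cost per g of fiber: edamame $0.1667, almonds $0.1750, quinoa $0.2100, spinach $0.4167.
Take 2 servings of edamame: +12.0 g fiber for $2.00 (total $2.00, still need 6.0 g).
Take 1 serving of almonds: +4.0 g fiber for $0.70 (total $2.70, still need 2.0 g).
Take 0.4 servings of quinoa: +2.0 g fiber for $0.42 (total $3.12, still need 0.0 g).
Filling from the cheapest source first is optimal under one linear minimum: $3.12.

$3.12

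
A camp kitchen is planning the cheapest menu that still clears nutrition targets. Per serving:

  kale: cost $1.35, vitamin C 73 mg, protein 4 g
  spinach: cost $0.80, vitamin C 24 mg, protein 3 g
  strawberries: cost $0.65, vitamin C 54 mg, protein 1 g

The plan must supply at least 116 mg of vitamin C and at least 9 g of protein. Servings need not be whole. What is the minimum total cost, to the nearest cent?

$2.70

Check every corner: each single food scaled to meet both minima, and each pair solved so both constraints bind.
kale only: max(116/73, 9/4) = 2.25 servings → $3.04.
spinach only: max(116/24, 9/3) = 4.833 servings → $3.87.
strawberries only: max(116/54, 9/1) = 9 servings → $5.85.
kale + spinach with both tight: 1.073 servings and 1.569 servings → $2.70.
kale + strawberries: the both-tight solution has a negative serving — not a feasible corner.
spinach + strawberries with both tight: 2.681 servings and 0.9565 servings → $2.77.
So the least-cost plan costs $2.70.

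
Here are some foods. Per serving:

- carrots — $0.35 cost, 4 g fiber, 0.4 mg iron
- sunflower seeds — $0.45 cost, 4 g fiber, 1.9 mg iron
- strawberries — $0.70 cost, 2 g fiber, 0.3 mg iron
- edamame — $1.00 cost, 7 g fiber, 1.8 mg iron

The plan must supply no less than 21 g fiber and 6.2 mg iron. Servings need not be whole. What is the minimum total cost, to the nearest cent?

Check every corner: each single food scaled to meet both minima, and each pair solved so both constraints bind.
carrots only: max(21/4, 6.2/0.4) = 15.5 servings → $5.42.
sunflower seeds only: max(21/4, 6.2/1.9) = 5.25 servings → $2.36.
strawberries only: max(21/2, 6.2/0.3) = 20.67 servings → $14.47.
edamame only: max(21/7, 6.2/1.8) = 3.444 servings → $3.44.
carrots + sunflower seeds with both tight: 2.517 servings and 2.733 servings → $2.11.
carrots + strawberries: the both-tight solution has a negative serving — not a feasible corner.
carrots + edamame: the both-tight solution has a negative serving — not a feasible corner.
sunflower seeds + strawberries with both tight: 2.346 servings and 5.808 servings → $5.12.
sunflower seeds + edamame with both tight: 0.918 servings and 2.475 servings → $2.89.
strawberries + edamame: the both-tight solution has a negative serving — not a feasible corner.
Cheapest feasible corner: $2.11.

$2.11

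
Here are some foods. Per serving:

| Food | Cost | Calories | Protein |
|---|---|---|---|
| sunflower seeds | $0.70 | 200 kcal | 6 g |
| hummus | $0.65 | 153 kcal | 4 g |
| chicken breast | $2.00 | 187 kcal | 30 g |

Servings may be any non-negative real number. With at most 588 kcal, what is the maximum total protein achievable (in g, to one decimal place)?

94.3 g

Protein per kcal: chicken breast 0.1604, sunflower seeds 0.03, hummus 0.02614.
With no serving limits, spend the whole calories allowance on chicken breast: 588 kcal / 187 kcal × 30 g = 94.3 g.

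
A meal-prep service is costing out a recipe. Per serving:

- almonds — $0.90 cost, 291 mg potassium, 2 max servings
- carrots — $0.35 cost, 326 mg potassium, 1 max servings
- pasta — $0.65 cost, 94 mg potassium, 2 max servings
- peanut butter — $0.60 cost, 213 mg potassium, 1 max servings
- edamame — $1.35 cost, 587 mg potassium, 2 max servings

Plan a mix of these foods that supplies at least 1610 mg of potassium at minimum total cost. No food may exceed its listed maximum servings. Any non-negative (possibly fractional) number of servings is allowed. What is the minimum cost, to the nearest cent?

Cost per mg of potassium: carrots $0.0011, edamame $0.0023, peanut butter $0.0028, almonds $0.0031, pasta $0.0069.
Take 1 serving of carrots: +326.0 mg potassium for $0.35 (total $0.35, still need 1284.0 mg).
Take 2 servings of edamame: +1174.0 mg potassium for $2.70 (total $3.05, still need 110.0 mg).
Take 0.5164 servings of peanut butter: +110.0 mg potassium for $0.31 (total $3.36, still need 0.0 mg).
Filling from the cheapest source first is optimal under one linear minimum: $3.36.

$3.36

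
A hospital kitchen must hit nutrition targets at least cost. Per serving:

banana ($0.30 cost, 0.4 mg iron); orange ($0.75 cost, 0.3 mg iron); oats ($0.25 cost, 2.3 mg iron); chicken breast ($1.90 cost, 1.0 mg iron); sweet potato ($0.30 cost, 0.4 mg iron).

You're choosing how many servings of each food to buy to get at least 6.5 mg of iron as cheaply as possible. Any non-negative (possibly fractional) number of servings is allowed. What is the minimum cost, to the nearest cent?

Cost per mg of iron: oats $0.1087, banana $0.7500, sweet potato $0.7500, chicken breast $1.9000, orange $2.5000.
With no serving limits, use only oats: 6.5 mg / 2.3 mg = 2.826 servings × $0.25 = $0.71.

$0.71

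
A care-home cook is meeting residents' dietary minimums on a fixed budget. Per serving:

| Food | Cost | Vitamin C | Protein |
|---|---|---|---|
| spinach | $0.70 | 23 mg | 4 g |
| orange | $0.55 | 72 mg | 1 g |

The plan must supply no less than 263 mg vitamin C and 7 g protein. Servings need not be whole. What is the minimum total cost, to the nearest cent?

A basic optimal solution has at most two foods positive. Try each food alone and each pair with both targets met exactly.
spinach only: max(263/23, 7/4) = 11.43 servings → $8.00.
orange only: max(263/72, 7/1) = 7 servings → $3.85.
spinach + orange with both tight: 0.9094 servings and 3.362 servings → $2.49.
The minimum over all feasible corners is $2.49.

$2.49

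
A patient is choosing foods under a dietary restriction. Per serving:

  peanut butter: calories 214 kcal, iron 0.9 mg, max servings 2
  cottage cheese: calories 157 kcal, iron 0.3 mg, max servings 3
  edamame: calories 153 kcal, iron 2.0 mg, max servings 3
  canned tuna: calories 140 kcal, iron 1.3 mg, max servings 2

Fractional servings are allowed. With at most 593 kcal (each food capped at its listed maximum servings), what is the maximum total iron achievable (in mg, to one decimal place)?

Iron per kcal: edamame 0.01307, canned tuna 0.009286, peanut butter 0.004206, cottage cheese 0.001911.
Take 3 servings of edamame: uses 459 kcal, +6.0 mg iron (running total 6.0 mg).
Take 0.9571 servings of canned tuna: uses 134 kcal, +1.2 mg iron (running total 7.2 mg).
Greedy by best ratio exhausts the calories allowance optimally: 7.2 mg.

7.2 mg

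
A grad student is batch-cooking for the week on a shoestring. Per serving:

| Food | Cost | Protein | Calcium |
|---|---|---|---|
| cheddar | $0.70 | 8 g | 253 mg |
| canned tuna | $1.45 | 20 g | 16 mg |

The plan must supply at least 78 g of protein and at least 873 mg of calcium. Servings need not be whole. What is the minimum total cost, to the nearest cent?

With two linear requirements the optimum uses one or two foods; enumerate the corners.
cheddar only: max(78/8, 873/253) = 9.75 servings → $6.83.
canned tuna only: max(78/20, 873/16) = 54.56 servings → $79.12.
cheddar + canned tuna with both tight: 3.287 servings and 2.585 servings → $6.05.
The minimum over all feasible corners is $6.05.

$6.05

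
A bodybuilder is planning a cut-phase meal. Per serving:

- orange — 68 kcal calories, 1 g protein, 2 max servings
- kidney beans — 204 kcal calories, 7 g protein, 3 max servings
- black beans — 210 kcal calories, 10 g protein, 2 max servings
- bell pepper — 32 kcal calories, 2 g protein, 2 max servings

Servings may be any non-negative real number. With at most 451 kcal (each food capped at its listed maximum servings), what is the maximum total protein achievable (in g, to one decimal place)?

Protein per kcal: bell pepper 0.0625, black beans 0.04762, kidney beans 0.03431, orange 0.01471.
Take 2 servings of bell pepper: uses 64 kcal, +4.0 g protein (running total 4.0 g).
Take 1.843 servings of black beans: uses 387 kcal, +18.4 g protein (running total 22.4 g).
Filling greedily by protein-per-kcal is optimal for one linear limit, giving 22.4 g.

22.4 g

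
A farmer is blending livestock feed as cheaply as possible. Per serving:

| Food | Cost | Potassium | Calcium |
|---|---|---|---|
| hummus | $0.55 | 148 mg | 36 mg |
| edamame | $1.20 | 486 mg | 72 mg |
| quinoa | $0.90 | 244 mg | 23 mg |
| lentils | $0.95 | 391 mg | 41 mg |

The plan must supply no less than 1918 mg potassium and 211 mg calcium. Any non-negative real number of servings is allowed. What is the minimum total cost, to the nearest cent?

At the optimum either one food covers both requirements or two foods hit both targets exactly; no other combination can be cheaper.
hummus only: max(1918/148, 211/36) = 12.96 servings → $7.13.
edamame only: max(1918/486, 211/72) = 3.947 servings → $4.74.
quinoa only: max(1918/244, 211/23) = 9.174 servings → $8.26.
lentils only: max(1918/391, 211/41) = 5.146 servings → $4.89.
hummus + edamame: the both-tight solution has a negative serving — not a feasible corner.
hummus + quinoa with both tight: 1.37 servings and 7.03 servings → $7.08.
hummus + lentils with both tight: 0.4824 servings and 4.723 servings → $4.75.
edamame + quinoa with both tight: 1.153 servings and 5.563 servings → $6.39.
edamame + lentils with both tight: 0.4696 servings and 4.322 servings → $4.67.
quinoa + lentils: intersection lies outside the first quadrant.
So the least-cost plan costs $4.67.

$4.67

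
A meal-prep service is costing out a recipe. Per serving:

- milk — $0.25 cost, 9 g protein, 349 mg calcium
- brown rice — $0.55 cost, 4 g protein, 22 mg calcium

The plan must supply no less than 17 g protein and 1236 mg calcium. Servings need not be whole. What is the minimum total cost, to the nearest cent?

The cheapest plan sits at a corner of the feasible region — with two constraints it uses at most two foods.
milk only: max(17/9, 1236/349) = 3.542 servings → $0.89.
brown rice only: max(17/4, 1236/22) = 56.18 servings → $30.90.
milk + brown rice: the both-tight solution has a negative serving — not a feasible corner.
The minimum over all feasible corners is $0.89.

$0.89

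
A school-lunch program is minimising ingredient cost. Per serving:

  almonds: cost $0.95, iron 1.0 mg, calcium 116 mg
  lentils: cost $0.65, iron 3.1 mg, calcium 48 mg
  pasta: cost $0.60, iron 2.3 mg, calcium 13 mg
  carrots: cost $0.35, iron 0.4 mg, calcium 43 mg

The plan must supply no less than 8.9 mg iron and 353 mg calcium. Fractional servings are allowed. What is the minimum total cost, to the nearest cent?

$3.42

Two binding constraints pin down two serving amounts, so the optimal mix uses at most two foods. The candidates are each food alone (scaled to the tighter of iron/calcium) and each pair with both constraints tight.
almonds only: max(8.9/1.0, 353/116) = 8.9 servings → $8.46.
lentils only: max(8.9/3.1, 353/48) = 7.354 servings → $4.78.
pasta only: max(8.9/2.3, 353/13) = 27.15 servings → $16.29.
carrots only: max(8.9/0.4, 353/43) = 22.25 servings → $7.79.
almonds + lentils with both tight: 2.141 servings and 2.18 servings → $3.45.
almonds + pasta with both tight: 2.743 servings and 2.677 servings → $4.21.
almonds + carrots with both targets exact would need a negative amount; discard.
lentils + pasta with both targets exact would need a negative amount; discard.
lentils + carrots with both tight: 2.117 servings and 5.847 servings → $3.42.
pasta + carrots with both tight: 2.577 servings and 7.43 servings → $4.15.
The minimum over all feasible corners is $3.42.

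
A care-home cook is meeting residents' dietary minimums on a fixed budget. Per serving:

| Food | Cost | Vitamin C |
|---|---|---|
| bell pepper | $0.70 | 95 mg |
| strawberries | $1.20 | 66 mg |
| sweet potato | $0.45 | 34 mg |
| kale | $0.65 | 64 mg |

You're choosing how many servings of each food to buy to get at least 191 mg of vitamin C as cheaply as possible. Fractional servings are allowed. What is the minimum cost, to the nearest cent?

$1.41

Cost per mg of vitamin C: bell pepper $0.0074, kale $0.0102, sweet potato $0.0132, strawberries $0.0182.
With no serving limits, use only bell pepper: 191 mg / 95 mg = 2.011 servings × $0.70 = $1.41.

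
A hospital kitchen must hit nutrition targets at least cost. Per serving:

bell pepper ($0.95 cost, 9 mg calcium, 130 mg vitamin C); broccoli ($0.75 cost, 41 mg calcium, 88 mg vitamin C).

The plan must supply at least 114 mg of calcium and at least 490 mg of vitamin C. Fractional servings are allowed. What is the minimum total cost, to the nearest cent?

$3.83

For a min-cost LP with two ≥-constraints, a basic feasible solution has at most two positive variables.
bell pepper only: max(114/9, 490/130) = 12.67 servings → $12.03.
broccoli only: max(114/41, 490/88) = 5.568 servings → $4.18.
bell pepper + broccoli with both tight: 2.216 servings and 2.294 servings → $3.83.
Cheapest feasible corner: $3.83.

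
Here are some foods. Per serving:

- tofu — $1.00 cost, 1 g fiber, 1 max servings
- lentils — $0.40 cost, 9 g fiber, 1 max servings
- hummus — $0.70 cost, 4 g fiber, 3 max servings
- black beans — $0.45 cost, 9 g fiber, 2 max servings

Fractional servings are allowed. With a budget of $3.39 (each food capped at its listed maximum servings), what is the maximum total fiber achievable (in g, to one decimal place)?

38.9 g

Fiber per dollar: lentils 22.5, black beans 20, hummus 5.714, tofu 1.
Take 1 serving of lentils: spends $0.40, +9.0 g fiber (running total 9.0 g).
Take 2 servings of black beans: spends $0.90, +18.0 g fiber (running total 27.0 g).
Take 2.986 servings of hummus: spends $2.09, +11.9 g fiber (running total 38.9 g).
Filling greedily by fiber-per-dollar is optimal for one linear limit, giving 38.9 g.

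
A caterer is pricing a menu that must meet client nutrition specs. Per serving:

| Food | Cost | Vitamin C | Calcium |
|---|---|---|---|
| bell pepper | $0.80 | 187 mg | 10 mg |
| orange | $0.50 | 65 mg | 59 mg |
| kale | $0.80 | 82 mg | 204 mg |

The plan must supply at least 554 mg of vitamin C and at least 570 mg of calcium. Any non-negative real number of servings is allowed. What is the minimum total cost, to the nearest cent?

Compare the cost at each extreme point of the feasible region.
bell pepper only: max(554/187, 570/10) = 57 servings → $45.60.
orange only: max(554/65, 570/59) = 9.661 servings → $4.83.
kale only: max(554/82, 570/204) = 6.756 servings → $5.40.
bell pepper + orange: intersection lies outside the first quadrant.
bell pepper + kale with both tight: 1.776 servings and 2.707 servings → $3.59.
orange + kale with both tight: 7.869 servings and 0.5182 servings → $4.35.
The minimum over all feasible corners is $3.59.

$3.59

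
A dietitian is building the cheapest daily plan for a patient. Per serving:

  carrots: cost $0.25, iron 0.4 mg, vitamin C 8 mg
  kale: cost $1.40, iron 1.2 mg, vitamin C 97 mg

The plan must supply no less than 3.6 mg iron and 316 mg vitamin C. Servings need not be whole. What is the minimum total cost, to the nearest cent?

$4.56

The cheapest plan sits at a corner of the feasible region — with two constraints it uses at most two foods.
carrots only: max(3.6/0.4, 316/8) = 39.5 servings → $9.88.
kale only: max(3.6/1.2, 316/97) = 3.258 servings → $4.56.
carrots + kale: intersection lies outside the first quadrant.
The minimum over all feasible corners is $4.56.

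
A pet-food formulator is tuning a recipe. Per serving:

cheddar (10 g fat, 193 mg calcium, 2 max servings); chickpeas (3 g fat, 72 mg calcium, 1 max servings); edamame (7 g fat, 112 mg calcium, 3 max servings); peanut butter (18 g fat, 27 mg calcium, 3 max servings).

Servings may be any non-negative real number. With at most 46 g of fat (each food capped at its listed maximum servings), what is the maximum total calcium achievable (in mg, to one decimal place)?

Calcium per g fat: chickpeas 24, cheddar 19.3, edamame 16, peanut butter 1.5.
Take 1 serving of chickpeas: uses 3 g fat, +72.0 mg calcium (running total 72.0 mg).
Take 2 servings of cheddar: uses 20 g fat, +386.0 mg calcium (running total 458.0 mg).
Take 3 servings of edamame: uses 21 g fat, +336.0 mg calcium (running total 794.0 mg).
Take 0.1111 servings of peanut butter: uses 2 g fat, +3.0 mg calcium (running total 797.0 mg).
Filling greedily by calcium-per-g fat is optimal for one linear limit, giving 797.0 mg.

797.0 mg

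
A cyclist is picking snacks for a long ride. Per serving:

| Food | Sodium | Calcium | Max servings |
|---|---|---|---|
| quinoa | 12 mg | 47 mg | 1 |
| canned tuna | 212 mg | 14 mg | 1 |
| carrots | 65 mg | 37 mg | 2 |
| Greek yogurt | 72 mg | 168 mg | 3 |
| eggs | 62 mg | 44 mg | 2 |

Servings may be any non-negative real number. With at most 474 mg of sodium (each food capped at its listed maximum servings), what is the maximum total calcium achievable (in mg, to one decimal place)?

708.4 mg

Calcium per mg sodium: quinoa 3.917, Greek yogurt 2.333, eggs 0.7097, carrots 0.5692, canned tuna 0.06604.
Take 1 serving of quinoa: uses 12 mg sodium, +47.0 mg calcium (running total 47.0 mg).
Take 3 servings of Greek yogurt: uses 216 mg sodium, +504.0 mg calcium (running total 551.0 mg).
Take 2 servings of eggs: uses 124 mg sodium, +88.0 mg calcium (running total 639.0 mg).
Take 1.877 servings of carrots: uses 122 mg sodium, +69.4 mg calcium (running total 708.4 mg).
Filling greedily by calcium-per-mg sodium is optimal for one linear limit, giving 708.4 mg.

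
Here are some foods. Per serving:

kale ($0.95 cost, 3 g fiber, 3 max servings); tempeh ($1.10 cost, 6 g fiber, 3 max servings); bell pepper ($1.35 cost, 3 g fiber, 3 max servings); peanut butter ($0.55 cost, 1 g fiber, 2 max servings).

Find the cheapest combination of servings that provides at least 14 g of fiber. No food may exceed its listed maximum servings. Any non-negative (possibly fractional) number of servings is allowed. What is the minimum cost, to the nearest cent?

Cost per g of fiber: tempeh $0.1833, kale $0.3167, bell pepper $0.4500, peanut butter $0.5500.
Take 2.333 servings of tempeh: +14.0 g fiber for $2.57 (total $2.57, still need 0.0 g).
Filling from the cheapest source first is optimal under one linear minimum: $2.57.

$2.57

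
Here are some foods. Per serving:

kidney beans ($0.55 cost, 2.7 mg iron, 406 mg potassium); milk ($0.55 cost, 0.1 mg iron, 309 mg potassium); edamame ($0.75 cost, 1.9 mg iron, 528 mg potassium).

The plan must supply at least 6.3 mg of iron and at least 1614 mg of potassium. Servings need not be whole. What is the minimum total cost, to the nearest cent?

kidney beans only: max(6.3/2.7, 1614/406) = 3.975 servings → $2.19.
milk only: max(6.3/0.1, 1614/309) = 63 servings → $34.65.
edamame only: max(6.3/1.9, 1614/528) = 3.316 servings → $2.49.
kidney beans + milk with both tight: 2.249 servings and 2.268 servings → $2.48.
kidney beans + edamame with both tight: 0.3971 servings and 2.751 servings → $2.28.
milk + edamame: intersection lies outside the first quadrant.
So the least-cost plan costs $2.19.

$2.19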